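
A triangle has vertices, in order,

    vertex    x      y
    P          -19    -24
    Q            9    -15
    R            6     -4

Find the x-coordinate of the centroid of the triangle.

-4/3

Apply the shoelace formula. First the cross-terms c_i = x_i·y_{i+1} − x_{i+1}·y_i:
  501, 54, -220  ⇒  2A = 335, A = 167.5.
Then Σ (x_i + x_{i+1})·c_i = -1340, so x̄ = -1340 / (6·167.5) = -4/3.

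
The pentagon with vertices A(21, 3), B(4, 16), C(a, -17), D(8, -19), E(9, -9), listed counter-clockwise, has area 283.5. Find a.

4

The doubled signed area Σ (x_i y_{i+1} − x_{i+1} y_i) is linear in a.
With a=0 it equals 707; the coefficient of a is -35 (from the two edges through C).
So -35·a + 707 = 2·283.5 = 567 ⇒ a = 4.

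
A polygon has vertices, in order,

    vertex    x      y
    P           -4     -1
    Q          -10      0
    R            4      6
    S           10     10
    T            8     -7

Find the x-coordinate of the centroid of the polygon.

656/207

Apply the shoelace (surveyor's) formula. First the cross-terms c_i = x_i·y_{i+1} − x_{i+1}·y_i:
  -10, -60, -20, -150, -36  ⇒  2A = -276, A = -138.
Then Σ (x_i + x_{i+1})·c_i = -2624, so x̄ = -2624 / (6·(-138)) = 656/207.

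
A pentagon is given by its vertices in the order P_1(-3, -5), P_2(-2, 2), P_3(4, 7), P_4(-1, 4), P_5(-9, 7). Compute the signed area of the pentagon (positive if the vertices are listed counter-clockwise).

Apply the shoelace (surveyor's) formula: 2A = Σ (x_i·y_{i+1} − x_{i+1}·y_i), indices taken mod 5.
Cross-terms: -16, -22, 23, 29, 66  ⇒  Σ = 80
Signed area = Σ/2 = 40 (positive ⇒ counter-clockwise traversal).

40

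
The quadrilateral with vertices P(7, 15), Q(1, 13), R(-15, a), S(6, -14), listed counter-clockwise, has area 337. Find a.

Write out the shoelace sum; only the two edges meeting at R involve a:
2·Area = [(1·a − (-15)·13) + ((-15)·(-14) − 6·a)] + 264
       = -5·a + 669 = 674
⇒ a = -1.

-1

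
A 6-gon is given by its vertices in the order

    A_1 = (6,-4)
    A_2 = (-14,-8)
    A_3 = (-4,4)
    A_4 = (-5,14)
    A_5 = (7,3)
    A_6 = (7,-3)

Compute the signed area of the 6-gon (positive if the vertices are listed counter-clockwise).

-196.5

A_1→A_2: (6)(-8) − (-14)(-4) = -104
A_2→A_3: (-14)(4) − (-4)(-8) = -88
A_3→A_4: (-4)(14) − (-5)(4) = -36
A_4→A_5: (-5)(3) − (7)(14) = -113
A_5→A_6: (7)(-3) − (7)(3) = -42
A_6→A_1: (7)(-4) − (6)(-3) = -10
Σ = -393
Signed area = Σ/2 = -196.5 (negative ⇒ clockwise traversal).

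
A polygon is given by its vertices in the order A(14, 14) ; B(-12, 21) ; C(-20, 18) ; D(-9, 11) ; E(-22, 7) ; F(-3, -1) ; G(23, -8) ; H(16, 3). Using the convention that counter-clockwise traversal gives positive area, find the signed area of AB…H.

Apply the shoelace (surveyor's) formula: 2A = Σ (x_i·y_{i+1} − x_{i+1}·y_i), indices taken mod 8.
Σ = (462) + (204) + (-58) + (179) + (43) + (47) + (197) + (182) = 1256
Signed area = Σ/2 = 628 (positive ⇒ counter-clockwise traversal).

628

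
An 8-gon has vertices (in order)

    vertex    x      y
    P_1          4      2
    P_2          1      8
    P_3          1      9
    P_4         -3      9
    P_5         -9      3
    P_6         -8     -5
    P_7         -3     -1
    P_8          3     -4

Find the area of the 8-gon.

Σ = (30) + (1) + (36) + (72) + (69) + (-7) + (15) + (22) = 238
Area = |Σ|/2 = 119.

119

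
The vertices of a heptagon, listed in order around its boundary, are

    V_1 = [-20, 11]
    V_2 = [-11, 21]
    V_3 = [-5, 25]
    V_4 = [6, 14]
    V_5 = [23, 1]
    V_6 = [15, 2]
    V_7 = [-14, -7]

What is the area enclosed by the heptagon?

672.5

Cross-terms: -299, -170, -220, -316, 31, -77, -294  ⇒  Σ = -1345
Area = |Σ|/2 = 672.5.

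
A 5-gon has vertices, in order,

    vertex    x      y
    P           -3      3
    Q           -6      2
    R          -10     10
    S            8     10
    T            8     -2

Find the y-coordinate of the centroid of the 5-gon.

Apply the shoelace (surveyor's) formula. First the cross-terms c_i = x_i·y_{i+1} − x_{i+1}·y_i:
  12, -40, -180, -96, 18  ⇒  2A = -286, A = -143.
Then Σ (y_i + y_{i+1})·c_i = -4770, so ȳ = -4770 / (6·(-143)) = 795/143.

795/143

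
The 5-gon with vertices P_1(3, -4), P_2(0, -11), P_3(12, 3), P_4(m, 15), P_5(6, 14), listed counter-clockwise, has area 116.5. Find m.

10

The doubled signed area Σ (x_i y_{i+1} − x_{i+1} y_i) is linear in m.
With m=0 it equals 123; the coefficient of m is 11 (from the two edges through P_4).
So 11·m + 123 = 2·116.5 = 233 ⇒ m = 10.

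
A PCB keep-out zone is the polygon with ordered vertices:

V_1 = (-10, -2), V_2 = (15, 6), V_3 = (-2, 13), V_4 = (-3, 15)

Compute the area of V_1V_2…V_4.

V_1→V_2: (-10)(6) − (15)(-2) = -30
V_2→V_3: (15)(13) − (-2)(6) = 207
V_3→V_4: (-2)(15) − (-3)(13) = 9
V_4→V_1: (-3)(-2) − (-10)(15) = 156
Σ = 342
Area = |Σ|/2 = 171.

171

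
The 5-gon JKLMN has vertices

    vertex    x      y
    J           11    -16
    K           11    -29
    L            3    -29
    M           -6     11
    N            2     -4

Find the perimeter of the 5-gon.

|JK| = √((0)² + (-13)²) = √169 = 13
|KL| = √((-8)² + (0)²) = √64 = 8
|LM| = √((-9)² + (40)²) = √1681 = 41
|MN| = √((8)² + (-15)²) = √289 = 17
|NJ| = √((9)² + (-12)²) = √225 = 15
Perimeter = 13 + 8 + 41 + 17 + 15 = 94.

94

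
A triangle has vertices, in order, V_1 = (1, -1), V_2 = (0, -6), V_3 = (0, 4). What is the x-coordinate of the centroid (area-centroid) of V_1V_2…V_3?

1/3

Apply the shoelace formula. First the cross-terms c_i = x_i·y_{i+1} − x_{i+1}·y_i:
  -6, 0, -4  ⇒  2A = -10, A = -5.
Then Σ (x_i + x_{i+1})·c_i = -10, so x̄ = -10 / (6·(-5)) = 1/3.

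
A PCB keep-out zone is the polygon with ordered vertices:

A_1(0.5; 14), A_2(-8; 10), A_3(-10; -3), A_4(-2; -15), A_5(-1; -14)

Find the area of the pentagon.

195.5

Apply the surveyor's formula: 2A = Σ (x_i·y_{i+1} − x_{i+1}·y_i), indices taken mod 5.
Cross-terms: 117, 124, 144, 13, -7  ⇒  Σ = 391
Area = |Σ|/2 = 195.5.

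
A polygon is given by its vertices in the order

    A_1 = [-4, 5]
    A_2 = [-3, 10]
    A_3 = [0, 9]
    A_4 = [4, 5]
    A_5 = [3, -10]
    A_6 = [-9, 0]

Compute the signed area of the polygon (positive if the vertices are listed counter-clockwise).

-139

Apply the shoelace (surveyor's) formula: 2A = Σ (x_i·y_{i+1} − x_{i+1}·y_i), indices taken mod 6.
Σ = (-25) + (-27) + (-36) + (-55) + (-90) + (-45) = -278
Signed area = Σ/2 = -139 (negative ⇒ clockwise traversal).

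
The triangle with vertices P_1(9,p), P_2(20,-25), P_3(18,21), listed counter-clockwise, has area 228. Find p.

The doubled signed area Σ (x_i y_{i+1} − x_{i+1} y_i) is linear in p.
With p=0 it equals 456; the coefficient of p is -2 (from the two edges through P_1).
So -2·p + 456 = 2·228 = 456 ⇒ p = 0.

0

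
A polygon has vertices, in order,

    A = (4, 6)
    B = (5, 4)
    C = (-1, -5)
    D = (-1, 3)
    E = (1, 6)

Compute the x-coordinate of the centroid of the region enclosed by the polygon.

142/105

Apply Gauss's area formula. First the cross-terms c_i = x_i·y_{i+1} − x_{i+1}·y_i:
  -14, -21, -8, -9, -18  ⇒  2A = -70, A = -35.
Then Σ (x_i + x_{i+1})·c_i = -284, so x̄ = -284 / (6·(-35)) = 142/105.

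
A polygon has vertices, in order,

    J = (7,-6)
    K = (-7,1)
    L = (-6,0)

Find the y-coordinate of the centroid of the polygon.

-5/3

Apply the shoelace (surveyor's) formula. First the cross-terms c_i = x_i·y_{i+1} − x_{i+1}·y_i:
  -35, 6, 36  ⇒  2A = 7, A = 3.5.
Then Σ (y_i + y_{i+1})·c_i = -35, so ȳ = -35 / (6·3.5) = -5/3.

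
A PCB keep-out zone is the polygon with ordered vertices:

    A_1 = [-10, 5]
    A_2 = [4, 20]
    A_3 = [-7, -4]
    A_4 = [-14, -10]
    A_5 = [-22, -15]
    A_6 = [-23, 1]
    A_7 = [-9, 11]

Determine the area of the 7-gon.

319

Apply the shoelace formula: 2A = Σ (x_i·y_{i+1} − x_{i+1}·y_i), indices taken mod 7.
Σ = (-220) + (124) + (14) + (-10) + (-367) + (-244) + (65) = -638
Area = |Σ|/2 = 319.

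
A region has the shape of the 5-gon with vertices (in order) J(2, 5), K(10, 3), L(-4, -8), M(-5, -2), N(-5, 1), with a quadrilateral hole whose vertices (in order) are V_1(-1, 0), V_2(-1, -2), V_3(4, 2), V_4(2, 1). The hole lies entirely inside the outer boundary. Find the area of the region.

Outer boundary:
Apply the shoelace formula: 2A = Σ (x_i·y_{i+1} − x_{i+1}·y_i), indices taken mod 5.
Cross-terms: -44, -68, -32, -15, -27  ⇒  Σ = -186
Area = |Σ|/2 = 93.
Hole:
Apply the shoelace (surveyor's) formula: 2A = Σ (x_i·y_{i+1} − x_{i+1}·y_i), indices taken mod 4.
V_1→V_2: (-1)(-2) − (-1)(0) = 2
V_2→V_3: (-1)(2) − (4)(-2) = 6
V_3→V_4: (4)(1) − (2)(2) = 0
V_4→V_1: (2)(0) − (-1)(1) = 1
Σ = 9
Area = |Σ|/2 = 4.5.
Net area = 93 − 4.5 = 88.5.

88.5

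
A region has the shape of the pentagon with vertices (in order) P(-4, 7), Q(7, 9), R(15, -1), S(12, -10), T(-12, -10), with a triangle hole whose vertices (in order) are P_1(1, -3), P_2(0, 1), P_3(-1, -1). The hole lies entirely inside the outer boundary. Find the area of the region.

Outer boundary:
Apply Gauss's area formula: 2A = Σ (x_i·y_{i+1} − x_{i+1}·y_i), indices taken mod 5.
Σ = (-85) + (-142) + (-138) + (-240) + (-124) = -729
Area = |Σ|/2 = 364.5.
Hole:
Apply the shoelace formula: 2A = Σ (x_i·y_{i+1} − x_{i+1}·y_i), indices taken mod 3.
P_1→P_2: (1)(1) − (0)(-3) = 1
P_2→P_3: (0)(-1) − (-1)(1) = 1
P_3→P_1: (-1)(-3) − (1)(-1) = 4
Σ = 6
Area = |Σ|/2 = 3.
Net area = 364.5 − 3 = 361.5.

361.5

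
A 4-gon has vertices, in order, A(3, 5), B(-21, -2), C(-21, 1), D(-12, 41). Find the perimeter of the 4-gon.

108

|AB| = √((-24)² + (-7)²) = √625 = 25
|BC| = √((0)² + (3)²) = √9 = 3
|CD| = √((9)² + (40)²) = √1681 = 41
|DA| = √((15)² + (-36)²) = √1521 = 39
Perimeter = 25 + 3 + 41 + 39 = 108.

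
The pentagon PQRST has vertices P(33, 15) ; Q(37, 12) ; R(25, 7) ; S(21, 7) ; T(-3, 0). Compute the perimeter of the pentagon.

|PQ| = √((4)² + (-3)²) = √25 = 5
|QR| = √((-12)² + (-5)²) = √169 = 13
|RS| = √((-4)² + (0)²) = √16 = 4
|ST| = √((-24)² + (-7)²) = √625 = 25
|TP| = √((36)² + (15)²) = √1521 = 39
Perimeter = 5 + 13 + 4 + 25 + 39 = 86.

86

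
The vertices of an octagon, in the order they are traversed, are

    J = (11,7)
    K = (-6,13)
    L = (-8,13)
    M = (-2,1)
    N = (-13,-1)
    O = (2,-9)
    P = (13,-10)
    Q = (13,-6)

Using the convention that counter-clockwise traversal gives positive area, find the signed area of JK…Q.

Σ = (185) + (26) + (18) + (15) + (119) + (97) + (52) + (157) = 669
Signed area = Σ/2 = 334.5 (positive ⇒ counter-clockwise traversal).

334.5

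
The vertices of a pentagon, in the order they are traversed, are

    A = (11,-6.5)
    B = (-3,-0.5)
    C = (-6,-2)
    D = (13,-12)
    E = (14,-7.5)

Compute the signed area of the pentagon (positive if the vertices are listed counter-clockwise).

69

Σ = (-25) + (3) + (98) + (70.5) + (-8.5) = 138
Signed area = Σ/2 = 69 (positive ⇒ counter-clockwise traversal).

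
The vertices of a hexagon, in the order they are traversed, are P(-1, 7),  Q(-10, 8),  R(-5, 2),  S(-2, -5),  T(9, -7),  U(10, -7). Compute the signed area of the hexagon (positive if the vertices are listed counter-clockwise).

120

Apply the surveyor's formula: 2A = Σ (x_i·y_{i+1} − x_{i+1}·y_i), indices taken mod 6.
Cross-terms: 62, 20, 29, 59, 7, 63  ⇒  Σ = 240
Signed area = Σ/2 = 120 (positive ⇒ counter-clockwise traversal).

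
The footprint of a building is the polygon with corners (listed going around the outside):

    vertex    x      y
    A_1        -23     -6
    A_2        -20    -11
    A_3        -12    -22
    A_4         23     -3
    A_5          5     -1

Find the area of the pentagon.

A_1→A_2: (-23)(-11) − (-20)(-6) = 133
A_2→A_3: (-20)(-22) − (-12)(-11) = 308
A_3→A_4: (-12)(-3) − (23)(-22) = 542
A_4→A_5: (23)(-1) − (5)(-3) = -8
A_5→A_1: (5)(-6) − (-23)(-1) = -53
Σ = 922
Area = |Σ|/2 = 461.

461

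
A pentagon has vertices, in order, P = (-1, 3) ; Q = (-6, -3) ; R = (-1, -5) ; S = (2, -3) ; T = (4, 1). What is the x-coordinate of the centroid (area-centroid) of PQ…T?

Apply Gauss's area formula. First the cross-terms c_i = x_i·y_{i+1} − x_{i+1}·y_i:
  21, 27, 13, 14, 13  ⇒  2A = 88, A = 44.
Then Σ (x_i + x_{i+1})·c_i = -200, so x̄ = -200 / (6·44) = -25/33.

-25/33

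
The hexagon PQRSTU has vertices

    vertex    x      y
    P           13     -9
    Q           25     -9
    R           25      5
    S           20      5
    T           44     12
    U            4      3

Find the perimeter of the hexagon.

112

|PQ| = √((12)² + (0)²) = √144 = 12
|QR| = √((0)² + (14)²) = √196 = 14
|RS| = √((-5)² + (0)²) = √25 = 5
|ST| = √((24)² + (7)²) = √625 = 25
|TU| = √((-40)² + (-9)²) = √1681 = 41
|UP| = √((9)² + (-12)²) = √225 = 15
Perimeter = 12 + 14 + 5 + 25 + 41 + 15 = 112.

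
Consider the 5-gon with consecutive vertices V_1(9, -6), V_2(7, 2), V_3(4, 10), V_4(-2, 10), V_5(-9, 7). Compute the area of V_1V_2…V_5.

Apply Gauss's area formula: 2A = Σ (x_i·y_{i+1} − x_{i+1}·y_i), indices taken mod 5.
Σ = (60) + (62) + (60) + (76) + (-9) = 249
Area = |Σ|/2 = 124.5.

124.5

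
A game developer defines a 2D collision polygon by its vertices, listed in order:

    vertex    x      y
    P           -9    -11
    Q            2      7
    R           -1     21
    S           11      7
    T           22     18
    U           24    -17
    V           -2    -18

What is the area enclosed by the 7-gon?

799

Cross-terms: -41, 49, -238, 44, -806, -466, -140  ⇒  Σ = -1598
Area = |Σ|/2 = 799.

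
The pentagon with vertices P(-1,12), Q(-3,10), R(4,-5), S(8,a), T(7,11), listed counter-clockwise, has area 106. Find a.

4

The doubled signed area Σ (x_i y_{i+1} − x_{i+1} y_i) is linear in a.
With a=0 it equals 224; the coefficient of a is -3 (from the two edges through S).
So -3·a + 224 = 2·106 = 212 ⇒ a = 4.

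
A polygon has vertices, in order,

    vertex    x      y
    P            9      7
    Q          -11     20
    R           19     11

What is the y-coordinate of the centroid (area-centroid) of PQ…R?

38/3

Apply Gauss's area formula. First the cross-terms c_i = x_i·y_{i+1} − x_{i+1}·y_i:
  257, -501, 34  ⇒  2A = -210, A = -105.
Then Σ (y_i + y_{i+1})·c_i = -7980, so ȳ = -7980 / (6·(-105)) = 38/3.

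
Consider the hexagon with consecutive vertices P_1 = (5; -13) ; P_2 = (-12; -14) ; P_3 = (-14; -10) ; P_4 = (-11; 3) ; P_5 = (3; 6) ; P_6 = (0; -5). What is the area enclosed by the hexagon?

259.5

P_1→P_2: (5)(-14) − (-12)(-13) = -226
P_2→P_3: (-12)(-10) − (-14)(-14) = -76
P_3→P_4: (-14)(3) − (-11)(-10) = -152
P_4→P_5: (-11)(6) − (3)(3) = -75
P_5→P_6: (3)(-5) − (0)(6) = -15
P_6→P_1: (0)(-13) − (5)(-5) = 25
Σ = -519
Area = |Σ|/2 = 259.5.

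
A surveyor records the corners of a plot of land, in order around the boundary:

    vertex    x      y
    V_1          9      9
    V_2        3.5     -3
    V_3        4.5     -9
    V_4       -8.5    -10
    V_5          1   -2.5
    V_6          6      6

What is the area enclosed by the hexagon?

72.875

Apply the shoelace (surveyor's) formula: 2A = Σ (x_i·y_{i+1} − x_{i+1}·y_i), indices taken mod 6.
V_1→V_2: (9)(-3) − (3.5)(9) = -58.5
V_2→V_3: (3.5)(-9) − (4.5)(-3) = -18
V_3→V_4: (4.5)(-10) − (-8.5)(-9) = -121.5
V_4→V_5: (-8.5)(-2.5) − (1)(-10) = 31.25
V_5→V_6: (1)(6) − (6)(-2.5) = 21
V_6→V_1: (6)(9) − (9)(6) = 0
Σ = -145.75
Area = |Σ|/2 = 72.875.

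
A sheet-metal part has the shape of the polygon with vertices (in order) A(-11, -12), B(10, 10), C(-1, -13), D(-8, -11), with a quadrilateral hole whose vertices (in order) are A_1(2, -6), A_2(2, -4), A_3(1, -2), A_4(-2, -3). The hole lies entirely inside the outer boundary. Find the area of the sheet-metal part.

106.5

Outer boundary:
Apply Gauss's area formula: 2A = Σ (x_i·y_{i+1} − x_{i+1}·y_i), indices taken mod 4.
Σ = (10) + (-120) + (-93) + (-25) = -228
Area = |Σ|/2 = 114.
Hole:
A_1→A_2: (2)(-4) − (2)(-6) = 4
A_2→A_3: (2)(-2) − (1)(-4) = 0
A_3→A_4: (1)(-3) − (-2)(-2) = -7
A_4→A_1: (-2)(-6) − (2)(-3) = 18
Σ = 15
Area = |Σ|/2 = 7.5.
Net area = 114 − 7.5 = 106.5.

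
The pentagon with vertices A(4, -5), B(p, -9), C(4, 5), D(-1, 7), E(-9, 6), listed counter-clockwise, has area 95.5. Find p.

Write out the shoelace sum; only the two edges meeting at B involve p:
2·Area = [(4·(-9) − p·(-5)) + (p·5 − 4·(-9))] + 111
       = 10·p + 111 = 191
⇒ p = 8.

8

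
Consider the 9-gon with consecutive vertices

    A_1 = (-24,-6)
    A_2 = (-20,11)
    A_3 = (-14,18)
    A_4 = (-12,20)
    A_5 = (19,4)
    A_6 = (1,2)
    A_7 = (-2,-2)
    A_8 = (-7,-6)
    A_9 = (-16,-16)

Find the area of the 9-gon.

660

Apply the shoelace (surveyor's) formula: 2A = Σ (x_i·y_{i+1} − x_{i+1}·y_i), indices taken mod 9.
Σ = (-384) + (-206) + (-64) + (-428) + (34) + (2) + (-2) + (16) + (-288) = -1320
Area = |Σ|/2 = 660.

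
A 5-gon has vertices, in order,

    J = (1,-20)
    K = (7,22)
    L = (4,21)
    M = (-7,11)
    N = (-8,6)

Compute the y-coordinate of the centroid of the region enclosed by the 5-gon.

149/36

Apply the shoelace (surveyor's) formula. First the cross-terms c_i = x_i·y_{i+1} − x_{i+1}·y_i:
  162, 59, 191, 46, 154  ⇒  2A = 612, A = 306.
Then Σ (y_i + y_{i+1})·c_i = 7599, so ȳ = 7599 / (6·306) = 149/36.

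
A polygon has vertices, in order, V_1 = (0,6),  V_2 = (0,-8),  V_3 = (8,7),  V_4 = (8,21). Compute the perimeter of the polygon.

62

|V_1V_2| = √((0)² + (-14)²) = √196 = 14
|V_2V_3| = √((8)² + (15)²) = √289 = 17
|V_3V_4| = √((0)² + (14)²) = √196 = 14
|V_4V_1| = √((-8)² + (-15)²) = √289 = 17
Perimeter = 14 + 17 + 14 + 17 = 62.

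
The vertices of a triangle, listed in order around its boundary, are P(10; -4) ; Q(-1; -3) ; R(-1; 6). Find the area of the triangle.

49.5

Σ = (-34) + (-9) + (-56) = -99
Area = |Σ|/2 = 49.5.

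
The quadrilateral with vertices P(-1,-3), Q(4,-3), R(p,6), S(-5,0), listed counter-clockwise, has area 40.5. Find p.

-1

Write out the shoelace sum; only the two edges meeting at R involve p:
2·Area = [(4·6 − p·(-3)) + (p·0 − (-5)·6)] + 30
       = 3·p + 84 = 81
⇒ p = -1.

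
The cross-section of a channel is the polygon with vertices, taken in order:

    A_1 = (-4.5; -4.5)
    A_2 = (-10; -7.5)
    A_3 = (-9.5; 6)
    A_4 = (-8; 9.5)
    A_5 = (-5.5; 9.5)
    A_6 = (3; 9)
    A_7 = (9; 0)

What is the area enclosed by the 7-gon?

204

Apply the shoelace formula: 2A = Σ (x_i·y_{i+1} − x_{i+1}·y_i), indices taken mod 7.
Σ = (-11.25) + (-131.25) + (-42.25) + (-23.75) + (-78) + (-81) + (-40.5) = -408
Area = |Σ|/2 = 204.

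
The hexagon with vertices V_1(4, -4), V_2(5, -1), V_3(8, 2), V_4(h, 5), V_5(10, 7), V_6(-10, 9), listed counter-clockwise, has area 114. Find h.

The doubled signed area Σ (x_i y_{i+1} − x_{i+1} y_i) is linear in h.
With h=0 it equals 188; the coefficient of h is 5 (from the two edges through V_4).
So 5·h + 188 = 2·114 = 228 ⇒ h = 8.

8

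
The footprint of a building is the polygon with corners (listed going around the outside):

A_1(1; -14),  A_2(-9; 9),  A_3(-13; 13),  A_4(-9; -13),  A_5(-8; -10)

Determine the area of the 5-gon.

Σ = (-117) + (0) + (286) + (-14) + (122) = 277
Area = |Σ|/2 = 138.5.

138.5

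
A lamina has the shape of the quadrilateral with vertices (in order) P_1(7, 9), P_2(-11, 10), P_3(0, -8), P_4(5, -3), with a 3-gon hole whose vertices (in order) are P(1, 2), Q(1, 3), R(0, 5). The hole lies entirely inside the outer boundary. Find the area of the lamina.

Outer boundary:
Apply the shoelace formula: 2A = Σ (x_i·y_{i+1} − x_{i+1}·y_i), indices taken mod 4.
Σ = (169) + (88) + (40) + (66) = 363
Area = |Σ|/2 = 181.5.
Hole:
Cross-terms: 1, 5, -5  ⇒  Σ = 1
Area = |Σ|/2 = 0.5.
Net area = 181.5 − 0.5 = 181.

181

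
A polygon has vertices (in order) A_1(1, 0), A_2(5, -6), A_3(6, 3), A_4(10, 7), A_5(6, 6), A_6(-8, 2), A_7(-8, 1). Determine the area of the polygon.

71

Apply the surveyor's formula: 2A = Σ (x_i·y_{i+1} − x_{i+1}·y_i), indices taken mod 7.
Cross-terms: -6, 51, 12, 18, 60, 8, -1  ⇒  Σ = 142
Area = |Σ|/2 = 71.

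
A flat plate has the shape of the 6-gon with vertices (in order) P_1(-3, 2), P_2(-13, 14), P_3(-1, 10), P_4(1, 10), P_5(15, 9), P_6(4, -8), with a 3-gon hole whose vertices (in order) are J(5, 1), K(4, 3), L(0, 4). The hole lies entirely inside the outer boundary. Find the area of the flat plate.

Outer boundary:
Apply the shoelace formula: 2A = Σ (x_i·y_{i+1} − x_{i+1}·y_i), indices taken mod 6.
P_1→P_2: (-3)(14) − (-13)(2) = -16
P_2→P_3: (-13)(10) − (-1)(14) = -116
P_3→P_4: (-1)(10) − (1)(10) = -20
P_4→P_5: (1)(9) − (15)(10) = -141
P_5→P_6: (15)(-8) − (4)(9) = -156
P_6→P_1: (4)(2) − (-3)(-8) = -16
Σ = -465
Area = |Σ|/2 = 232.5.
Hole:
Cross-terms: 11, 16, -20  ⇒  Σ = 7
Area = |Σ|/2 = 3.5.
Net area = 232.5 − 3.5 = 229.

229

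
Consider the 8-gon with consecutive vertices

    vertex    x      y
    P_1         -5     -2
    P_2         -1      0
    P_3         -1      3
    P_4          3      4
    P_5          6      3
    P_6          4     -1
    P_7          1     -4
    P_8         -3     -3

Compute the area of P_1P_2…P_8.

Apply the shoelace (surveyor's) formula: 2A = Σ (x_i·y_{i+1} − x_{i+1}·y_i), indices taken mod 8.
Σ = (-2) + (-3) + (-13) + (-15) + (-18) + (-15) + (-15) + (-9) = -90
Area = |Σ|/2 = 45.

45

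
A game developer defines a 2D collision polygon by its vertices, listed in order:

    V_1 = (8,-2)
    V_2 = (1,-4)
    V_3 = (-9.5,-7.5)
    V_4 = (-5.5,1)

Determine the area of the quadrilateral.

61.625

Apply the shoelace formula: 2A = Σ (x_i·y_{i+1} − x_{i+1}·y_i), indices taken mod 4.
Σ = (-30) + (-45.5) + (-50.75) + (3) = -123.25
Area = |Σ|/2 = 61.625.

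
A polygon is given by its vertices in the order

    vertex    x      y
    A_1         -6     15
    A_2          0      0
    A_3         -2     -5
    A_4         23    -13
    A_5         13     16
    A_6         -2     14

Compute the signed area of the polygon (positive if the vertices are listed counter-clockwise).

473

Σ = (0) + (0) + (141) + (537) + (214) + (54) = 946
Signed area = Σ/2 = 473 (positive ⇒ counter-clockwise traversal).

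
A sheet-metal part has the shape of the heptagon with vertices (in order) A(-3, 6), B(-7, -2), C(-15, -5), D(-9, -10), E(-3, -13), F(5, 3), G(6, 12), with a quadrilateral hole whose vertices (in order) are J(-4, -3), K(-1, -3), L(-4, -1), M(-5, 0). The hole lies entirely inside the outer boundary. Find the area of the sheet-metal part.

Outer boundary:
Apply the shoelace formula: 2A = Σ (x_i·y_{i+1} − x_{i+1}·y_i), indices taken mod 7.
Σ = (48) + (5) + (105) + (87) + (56) + (42) + (72) = 415
Area = |Σ|/2 = 207.5.
Hole:
Apply the shoelace (surveyor's) formula: 2A = Σ (x_i·y_{i+1} − x_{i+1}·y_i), indices taken mod 4.
Cross-terms: 9, -11, -5, 15  ⇒  Σ = 8
Area = |Σ|/2 = 4.
Net area = 207.5 − 4 = 203.5.

203.5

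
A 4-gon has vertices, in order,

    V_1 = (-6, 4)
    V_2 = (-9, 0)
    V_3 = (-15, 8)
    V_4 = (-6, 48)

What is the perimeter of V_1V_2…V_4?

100

|V_1V_2| = √((-3)² + (-4)²) = √25 = 5
|V_2V_3| = √((-6)² + (8)²) = √100 = 10
|V_3V_4| = √((9)² + (40)²) = √1681 = 41
|V_4V_1| = √((0)² + (-44)²) = √1936 = 44
Perimeter = 5 + 10 + 41 + 44 = 100.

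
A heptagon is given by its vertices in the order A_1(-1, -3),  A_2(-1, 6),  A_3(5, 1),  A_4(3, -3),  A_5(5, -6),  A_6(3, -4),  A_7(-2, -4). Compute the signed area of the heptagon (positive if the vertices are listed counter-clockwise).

-40.5

A_1→A_2: (-1)(6) − (-1)(-3) = -9
A_2→A_3: (-1)(1) − (5)(6) = -31
A_3→A_4: (5)(-3) − (3)(1) = -18
A_4→A_5: (3)(-6) − (5)(-3) = -3
A_5→A_6: (5)(-4) − (3)(-6) = -2
A_6→A_7: (3)(-4) − (-2)(-4) = -20
A_7→A_1: (-2)(-3) − (-1)(-4) = 2
Σ = -81
Signed area = Σ/2 = -40.5 (negative ⇒ clockwise traversal).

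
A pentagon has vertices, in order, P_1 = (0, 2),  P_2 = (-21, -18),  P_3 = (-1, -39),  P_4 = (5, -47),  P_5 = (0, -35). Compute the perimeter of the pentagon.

118

|P_1P_2| = √((-21)² + (-20)²) = √841 = 29
|P_2P_3| = √((20)² + (-21)²) = √841 = 29
|P_3P_4| = √((6)² + (-8)²) = √100 = 10
|P_4P_5| = √((-5)² + (12)²) = √169 = 13
|P_5P_1| = √((0)² + (37)²) = √1369 = 37
Perimeter = 29 + 29 + 10 + 13 + 37 = 118.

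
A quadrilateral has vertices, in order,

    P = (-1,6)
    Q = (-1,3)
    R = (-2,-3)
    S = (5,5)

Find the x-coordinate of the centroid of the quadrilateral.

61/78

Apply Gauss's area formula. First the cross-terms c_i = x_i·y_{i+1} − x_{i+1}·y_i:
  3, 9, 5, 35  ⇒  2A = 52, A = 26.
Then Σ (x_i + x_{i+1})·c_i = 122, so x̄ = 122 / (6·26) = 61/78.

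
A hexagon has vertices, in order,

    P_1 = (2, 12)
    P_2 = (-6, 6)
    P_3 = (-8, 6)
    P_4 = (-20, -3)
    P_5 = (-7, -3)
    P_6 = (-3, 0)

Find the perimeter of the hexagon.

58

|P_1P_2| = √((-8)² + (-6)²) = √100 = 10
|P_2P_3| = √((-2)² + (0)²) = √4 = 2
|P_3P_4| = √((-12)² + (-9)²) = √225 = 15
|P_4P_5| = √((13)² + (0)²) = √169 = 13
|P_5P_6| = √((4)² + (3)²) = √25 = 5
|P_6P_1| = √((5)² + (12)²) = √169 = 13
Perimeter = 10 + 2 + 15 + 13 + 5 + 13 = 58.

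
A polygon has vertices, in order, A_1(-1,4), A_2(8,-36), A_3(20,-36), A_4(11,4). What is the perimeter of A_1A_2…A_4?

|A_1A_2| = √((9)² + (-40)²) = √1681 = 41
|A_2A_3| = √((12)² + (0)²) = √144 = 12
|A_3A_4| = √((-9)² + (40)²) = √1681 = 41
|A_4A_1| = √((-12)² + (0)²) = √144 = 12
Perimeter = 41 + 12 + 41 + 12 = 106.

106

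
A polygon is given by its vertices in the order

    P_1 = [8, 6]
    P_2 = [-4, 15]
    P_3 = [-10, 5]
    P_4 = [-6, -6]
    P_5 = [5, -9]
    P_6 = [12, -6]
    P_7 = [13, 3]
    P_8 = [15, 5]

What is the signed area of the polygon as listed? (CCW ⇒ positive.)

355

Cross-terms: 144, 130, 90, 84, 78, 114, 20, 50  ⇒  Σ = 710
Signed area = Σ/2 = 355 (positive ⇒ counter-clockwise traversal).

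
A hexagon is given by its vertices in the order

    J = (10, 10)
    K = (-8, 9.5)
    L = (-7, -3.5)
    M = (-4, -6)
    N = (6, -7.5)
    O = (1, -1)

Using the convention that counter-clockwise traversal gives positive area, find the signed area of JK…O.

192.5

Σ = (175) + (94.5) + (28) + (66) + (1.5) + (20) = 385
Signed area = Σ/2 = 192.5 (positive ⇒ counter-clockwise traversal).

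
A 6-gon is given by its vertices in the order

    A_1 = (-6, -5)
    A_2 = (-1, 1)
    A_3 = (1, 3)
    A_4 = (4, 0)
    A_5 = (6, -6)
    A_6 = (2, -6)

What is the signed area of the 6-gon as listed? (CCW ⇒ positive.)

-60.5

Apply the shoelace (surveyor's) formula: 2A = Σ (x_i·y_{i+1} − x_{i+1}·y_i), indices taken mod 6.
Cross-terms: -11, -4, -12, -24, -24, -46  ⇒  Σ = -121
Signed area = Σ/2 = -60.5 (negative ⇒ clockwise traversal).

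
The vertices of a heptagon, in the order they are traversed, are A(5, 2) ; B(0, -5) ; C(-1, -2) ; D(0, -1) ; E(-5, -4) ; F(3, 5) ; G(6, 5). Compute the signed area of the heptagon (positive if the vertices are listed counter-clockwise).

Σ = (-25) + (-5) + (1) + (-5) + (-13) + (-15) + (-13) = -75
Signed area = Σ/2 = -37.5 (negative ⇒ clockwise traversal).

-37.5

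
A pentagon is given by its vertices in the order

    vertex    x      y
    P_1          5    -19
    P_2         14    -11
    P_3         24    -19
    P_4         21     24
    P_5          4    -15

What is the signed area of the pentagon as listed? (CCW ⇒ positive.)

386

Σ = (211) + (-2) + (975) + (-411) + (-1) = 772
Signed area = Σ/2 = 386 (positive ⇒ counter-clockwise traversal).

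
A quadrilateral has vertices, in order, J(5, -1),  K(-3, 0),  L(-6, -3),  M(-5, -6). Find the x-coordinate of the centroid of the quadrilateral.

-53/31

Apply the shoelace (surveyor's) formula. First the cross-terms c_i = x_i·y_{i+1} − x_{i+1}·y_i:
  -3, 9, 21, 35  ⇒  2A = 62, A = 31.
Then Σ (x_i + x_{i+1})·c_i = -318, so x̄ = -318 / (6·31) = -53/31.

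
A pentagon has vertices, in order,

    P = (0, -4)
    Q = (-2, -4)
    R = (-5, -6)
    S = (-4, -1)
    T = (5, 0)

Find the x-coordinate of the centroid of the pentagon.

-74/75

Apply Gauss's area formula. First the cross-terms c_i = x_i·y_{i+1} − x_{i+1}·y_i:
  -8, -8, -19, 5, -20  ⇒  2A = -50, A = -25.
Then Σ (x_i + x_{i+1})·c_i = 148, so x̄ = 148 / (6·(-25)) = -74/75.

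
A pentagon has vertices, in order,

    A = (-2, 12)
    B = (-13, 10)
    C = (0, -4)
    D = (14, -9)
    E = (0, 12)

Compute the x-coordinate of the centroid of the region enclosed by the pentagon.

31/109

Apply the shoelace formula. First the cross-terms c_i = x_i·y_{i+1} − x_{i+1}·y_i:
  136, 52, 56, 168, 24  ⇒  2A = 436, A = 218.
Then Σ (x_i + x_{i+1})·c_i = 372, so x̄ = 372 / (6·218) = 31/109.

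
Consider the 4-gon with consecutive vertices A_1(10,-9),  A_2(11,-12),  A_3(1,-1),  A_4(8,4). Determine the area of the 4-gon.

Apply the shoelace formula: 2A = Σ (x_i·y_{i+1} − x_{i+1}·y_i), indices taken mod 4.
Cross-terms: -21, 1, 12, -112  ⇒  Σ = -120
Area = |Σ|/2 = 60.

60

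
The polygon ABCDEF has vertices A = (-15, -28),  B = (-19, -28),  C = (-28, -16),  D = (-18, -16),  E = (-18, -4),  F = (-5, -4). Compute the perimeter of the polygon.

80

|AB| = √((-4)² + (0)²) = √16 = 4
|BC| = √((-9)² + (12)²) = √225 = 15
|CD| = √((10)² + (0)²) = √100 = 10
|DE| = √((0)² + (12)²) = √144 = 12
|EF| = √((13)² + (0)²) = √169 = 13
|FA| = √((-10)² + (-24)²) = √676 = 26
Perimeter = 4 + 15 + 10 + 12 + 13 + 26 = 80.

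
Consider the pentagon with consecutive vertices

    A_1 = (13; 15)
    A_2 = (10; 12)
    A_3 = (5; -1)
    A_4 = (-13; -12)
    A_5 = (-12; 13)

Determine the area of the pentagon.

399.5

Apply the shoelace formula: 2A = Σ (x_i·y_{i+1} − x_{i+1}·y_i), indices taken mod 5.
Cross-terms: 6, -70, -73, -313, -349  ⇒  Σ = -799
Area = |Σ|/2 = 399.5.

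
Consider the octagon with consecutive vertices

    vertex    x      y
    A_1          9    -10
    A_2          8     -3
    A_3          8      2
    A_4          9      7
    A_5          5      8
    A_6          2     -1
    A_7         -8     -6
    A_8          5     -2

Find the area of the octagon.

Cross-terms: 53, 40, 38, 37, -21, -20, 46, -32  ⇒  Σ = 141
Area = |Σ|/2 = 70.5.

70.5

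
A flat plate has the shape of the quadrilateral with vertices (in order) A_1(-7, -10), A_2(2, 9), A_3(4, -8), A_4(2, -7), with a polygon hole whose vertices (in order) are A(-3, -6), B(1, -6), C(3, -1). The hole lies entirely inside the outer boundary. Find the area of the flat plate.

78

Outer boundary:
Σ = (-43) + (-52) + (-12) + (-69) = -176
Area = |Σ|/2 = 88.
Hole:
Apply the surveyor's formula: 2A = Σ (x_i·y_{i+1} − x_{i+1}·y_i), indices taken mod 3.
Σ = (24) + (17) + (-21) = 20
Area = |Σ|/2 = 10.
Net area = 88 − 10 = 78.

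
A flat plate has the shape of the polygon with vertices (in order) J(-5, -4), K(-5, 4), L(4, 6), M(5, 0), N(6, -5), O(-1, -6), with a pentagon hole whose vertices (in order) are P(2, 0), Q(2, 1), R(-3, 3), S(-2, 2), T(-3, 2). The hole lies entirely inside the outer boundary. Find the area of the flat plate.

99.5

Outer boundary:
Σ = (-40) + (-46) + (-30) + (-25) + (-41) + (-26) = -208
Area = |Σ|/2 = 104.
Hole:
Σ = (2) + (9) + (0) + (2) + (-4) = 9
Area = |Σ|/2 = 4.5.
Net area = 104 − 4.5 = 99.5.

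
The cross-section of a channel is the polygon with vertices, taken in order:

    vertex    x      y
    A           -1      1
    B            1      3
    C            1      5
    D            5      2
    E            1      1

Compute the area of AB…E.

Apply the shoelace formula: 2A = Σ (x_i·y_{i+1} − x_{i+1}·y_i), indices taken mod 5.
A→B: (-1)(3) − (1)(1) = -4
B→C: (1)(5) − (1)(3) = 2
C→D: (1)(2) − (5)(5) = -23
D→E: (5)(1) − (1)(2) = 3
E→A: (1)(1) − (-1)(1) = 2
Σ = -20
Area = |Σ|/2 = 10.

10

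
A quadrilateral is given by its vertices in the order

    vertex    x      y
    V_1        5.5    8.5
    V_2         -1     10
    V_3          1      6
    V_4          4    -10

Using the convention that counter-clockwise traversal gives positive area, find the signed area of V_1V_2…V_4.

Apply the surveyor's formula: 2A = Σ (x_i·y_{i+1} − x_{i+1}·y_i), indices taken mod 4.
Σ = (63.5) + (-16) + (-34) + (89) = 102.5
Signed area = Σ/2 = 51.25 (positive ⇒ counter-clockwise traversal).

51.25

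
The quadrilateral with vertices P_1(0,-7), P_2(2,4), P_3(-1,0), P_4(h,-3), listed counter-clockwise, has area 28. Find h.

Write out the shoelace sum; only the two edges meeting at P_4 involve h:
2·Area = [((-1)·(-3) − h·0) + (h·(-7) − 0·(-3))] + 18
       = -7·h + 21 = 56
⇒ h = -5.

-5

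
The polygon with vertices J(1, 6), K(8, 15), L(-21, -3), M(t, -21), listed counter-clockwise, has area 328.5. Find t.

-7

The doubled signed area Σ (x_i y_{i+1} − x_{i+1} y_i) is linear in t.
With t=0 it equals 720; the coefficient of t is 9 (from the two edges through M).
So 9·t + 720 = 2·328.5 = 657 ⇒ t = -7.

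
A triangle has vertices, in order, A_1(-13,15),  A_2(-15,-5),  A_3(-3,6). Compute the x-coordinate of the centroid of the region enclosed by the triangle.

-31/3

Apply the shoelace formula. First the cross-terms c_i = x_i·y_{i+1} − x_{i+1}·y_i:
  290, -105, 33  ⇒  2A = 218, A = 109.
Then Σ (x_i + x_{i+1})·c_i = -6758, so x̄ = -6758 / (6·109) = -31/3.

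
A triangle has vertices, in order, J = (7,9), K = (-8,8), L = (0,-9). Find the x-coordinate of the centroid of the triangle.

-1/3

Apply the surveyor's formula. First the cross-terms c_i = x_i·y_{i+1} − x_{i+1}·y_i:
  128, 72, 63  ⇒  2A = 263, A = 131.5.
Then Σ (x_i + x_{i+1})·c_i = -263, so x̄ = -263 / (6·131.5) = -1/3.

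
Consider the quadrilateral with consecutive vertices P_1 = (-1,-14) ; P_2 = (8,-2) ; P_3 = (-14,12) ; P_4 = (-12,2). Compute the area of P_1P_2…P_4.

P_1→P_2: (-1)(-2) − (8)(-14) = 114
P_2→P_3: (8)(12) − (-14)(-2) = 68
P_3→P_4: (-14)(2) − (-12)(12) = 116
P_4→P_1: (-12)(-14) − (-1)(2) = 170
Σ = 468
Area = |Σ|/2 = 234.

234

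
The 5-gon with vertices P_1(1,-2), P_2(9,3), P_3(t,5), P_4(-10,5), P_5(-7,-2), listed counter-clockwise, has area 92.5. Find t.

Write out the shoelace sum; only the two edges meeting at P_3 involve t:
2·Area = [(9·5 − t·3) + (t·5 − (-10)·5)] + 92
       = 2·t + 187 = 185
⇒ t = -1.

-1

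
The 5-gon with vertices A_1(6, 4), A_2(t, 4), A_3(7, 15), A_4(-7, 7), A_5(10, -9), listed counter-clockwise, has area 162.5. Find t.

Write out the shoelace sum; only the two edges meeting at A_2 involve t:
2·Area = [(6·4 − t·4) + (t·15 − 7·4)] + 241
       = 11·t + 237 = 325
⇒ t = 8.

8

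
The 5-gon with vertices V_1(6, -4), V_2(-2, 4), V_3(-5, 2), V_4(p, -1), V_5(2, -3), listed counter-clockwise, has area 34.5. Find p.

The doubled signed area Σ (x_i y_{i+1} − x_{i+1} y_i) is linear in p.
With p=0 it equals 49; the coefficient of p is -5 (from the two edges through V_4).
So -5·p + 49 = 2·34.5 = 69 ⇒ p = -4.

-4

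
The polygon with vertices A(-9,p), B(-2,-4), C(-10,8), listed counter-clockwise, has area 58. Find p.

Write out the shoelace sum; only the two edges meeting at A involve p:
2·Area = [((-10)·p − (-9)·8) + ((-9)·(-4) − (-2)·p)] + -56
       = -8·p + 52 = 116
⇒ p = -8.

-8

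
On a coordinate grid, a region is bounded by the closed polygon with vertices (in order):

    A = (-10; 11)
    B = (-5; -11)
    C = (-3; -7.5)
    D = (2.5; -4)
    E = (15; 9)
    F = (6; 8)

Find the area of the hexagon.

Σ = (165) + (4.5) + (30.75) + (82.5) + (66) + (146) = 494.75
Area = |Σ|/2 = 247.375.

247.375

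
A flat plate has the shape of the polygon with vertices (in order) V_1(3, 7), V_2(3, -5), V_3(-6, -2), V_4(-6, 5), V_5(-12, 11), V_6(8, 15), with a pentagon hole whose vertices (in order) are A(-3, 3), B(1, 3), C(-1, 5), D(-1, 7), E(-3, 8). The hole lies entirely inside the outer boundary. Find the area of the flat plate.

Outer boundary:
Apply the surveyor's formula: 2A = Σ (x_i·y_{i+1} − x_{i+1}·y_i), indices taken mod 6.
Cross-terms: -36, -36, -42, -6, -268, 11  ⇒  Σ = -377
Area = |Σ|/2 = 188.5.
Hole:
Apply the shoelace (surveyor's) formula: 2A = Σ (x_i·y_{i+1} − x_{i+1}·y_i), indices taken mod 5.
A→B: (-3)(3) − (1)(3) = -12
B→C: (1)(5) − (-1)(3) = 8
C→D: (-1)(7) − (-1)(5) = -2
D→E: (-1)(8) − (-3)(7) = 13
E→A: (-3)(3) − (-3)(8) = 15
Σ = 22
Area = |Σ|/2 = 11.
Net area = 188.5 − 11 = 177.5.

177.5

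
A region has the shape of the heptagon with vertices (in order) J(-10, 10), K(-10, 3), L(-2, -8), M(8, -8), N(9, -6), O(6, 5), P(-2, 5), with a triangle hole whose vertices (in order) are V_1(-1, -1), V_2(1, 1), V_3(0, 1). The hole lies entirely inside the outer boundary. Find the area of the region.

Outer boundary:
Apply the shoelace formula: 2A = Σ (x_i·y_{i+1} − x_{i+1}·y_i), indices taken mod 7.
Σ = (70) + (86) + (80) + (24) + (81) + (40) + (30) = 411
Area = |Σ|/2 = 205.5.
Hole:
Apply Gauss's area formula: 2A = Σ (x_i·y_{i+1} − x_{i+1}·y_i), indices taken mod 3.
Σ = (0) + (1) + (1) = 2
Area = |Σ|/2 = 1.
Net area = 205.5 − 1 = 204.5.

204.5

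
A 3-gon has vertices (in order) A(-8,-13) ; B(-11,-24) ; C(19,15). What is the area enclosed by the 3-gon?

106.5

Apply the shoelace formula: 2A = Σ (x_i·y_{i+1} − x_{i+1}·y_i), indices taken mod 3.
Σ = (49) + (291) + (-127) = 213
Area = |Σ|/2 = 106.5.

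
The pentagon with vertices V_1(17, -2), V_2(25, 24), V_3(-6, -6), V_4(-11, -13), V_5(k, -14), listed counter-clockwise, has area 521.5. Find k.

17

Write out the shoelace sum; only the two edges meeting at V_5 involve k:
2·Area = [((-11)·(-14) − k·(-13)) + (k·(-2) − 17·(-14))] + 464
       = 11·k + 856 = 1043
⇒ k = 17.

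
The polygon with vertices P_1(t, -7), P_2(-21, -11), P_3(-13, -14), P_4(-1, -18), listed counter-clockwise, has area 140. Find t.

7

Write out the shoelace sum; only the two edges meeting at P_1 involve t:
2·Area = [((-1)·(-7) − t·(-18)) + (t·(-11) − (-21)·(-7))] + 371
       = 7·t + 231 = 280
⇒ t = 7.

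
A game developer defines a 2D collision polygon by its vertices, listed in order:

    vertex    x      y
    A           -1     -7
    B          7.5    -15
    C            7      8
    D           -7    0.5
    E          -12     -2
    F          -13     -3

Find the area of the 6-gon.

Σ = (67.5) + (165) + (59.5) + (20) + (10) + (88) = 410
Area = |Σ|/2 = 205.

205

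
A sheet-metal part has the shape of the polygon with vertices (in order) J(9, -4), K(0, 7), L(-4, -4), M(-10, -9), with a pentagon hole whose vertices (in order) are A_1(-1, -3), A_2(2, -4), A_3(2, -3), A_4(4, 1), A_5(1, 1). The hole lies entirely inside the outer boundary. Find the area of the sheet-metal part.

90.5

Outer boundary:
Σ = (63) + (28) + (-4) + (121) = 208
Area = |Σ|/2 = 104.
Hole:
Apply the shoelace formula: 2A = Σ (x_i·y_{i+1} − x_{i+1}·y_i), indices taken mod 5.
A_1→A_2: (-1)(-4) − (2)(-3) = 10
A_2→A_3: (2)(-3) − (2)(-4) = 2
A_3→A_4: (2)(1) − (4)(-3) = 14
A_4→A_5: (4)(1) − (1)(1) = 3
A_5→A_1: (1)(-3) − (-1)(1) = -2
Σ = 27
Area = |Σ|/2 = 13.5.
Net area = 104 − 13.5 = 90.5.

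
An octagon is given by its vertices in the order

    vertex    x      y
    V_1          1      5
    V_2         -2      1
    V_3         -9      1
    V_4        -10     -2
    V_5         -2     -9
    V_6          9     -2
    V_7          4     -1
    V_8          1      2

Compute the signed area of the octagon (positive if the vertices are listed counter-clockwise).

114

Apply the shoelace (surveyor's) formula: 2A = Σ (x_i·y_{i+1} − x_{i+1}·y_i), indices taken mod 8.
Σ = (11) + (7) + (28) + (86) + (85) + (-1) + (9) + (3) = 228
Signed area = Σ/2 = 114 (positive ⇒ counter-clockwise traversal).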